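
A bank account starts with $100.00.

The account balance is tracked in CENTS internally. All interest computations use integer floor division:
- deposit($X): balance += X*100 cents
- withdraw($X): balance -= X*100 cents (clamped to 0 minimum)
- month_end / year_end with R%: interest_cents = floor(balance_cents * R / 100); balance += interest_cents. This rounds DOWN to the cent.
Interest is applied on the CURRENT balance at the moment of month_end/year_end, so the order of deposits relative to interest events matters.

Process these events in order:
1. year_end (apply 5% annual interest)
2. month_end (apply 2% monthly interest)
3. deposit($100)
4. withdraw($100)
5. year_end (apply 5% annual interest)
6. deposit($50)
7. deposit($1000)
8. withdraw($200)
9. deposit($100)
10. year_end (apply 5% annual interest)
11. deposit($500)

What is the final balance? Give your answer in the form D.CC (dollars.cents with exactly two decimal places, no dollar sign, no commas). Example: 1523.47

After 1 (year_end (apply 5% annual interest)): balance=$105.00 total_interest=$5.00
After 2 (month_end (apply 2% monthly interest)): balance=$107.10 total_interest=$7.10
After 3 (deposit($100)): balance=$207.10 total_interest=$7.10
After 4 (withdraw($100)): balance=$107.10 total_interest=$7.10
After 5 (year_end (apply 5% annual interest)): balance=$112.45 total_interest=$12.45
After 6 (deposit($50)): balance=$162.45 total_interest=$12.45
After 7 (deposit($1000)): balance=$1162.45 total_interest=$12.45
After 8 (withdraw($200)): balance=$962.45 total_interest=$12.45
After 9 (deposit($100)): balance=$1062.45 total_interest=$12.45
After 10 (year_end (apply 5% annual interest)): balance=$1115.57 total_interest=$65.57
After 11 (deposit($500)): balance=$1615.57 total_interest=$65.57

Answer: 1615.57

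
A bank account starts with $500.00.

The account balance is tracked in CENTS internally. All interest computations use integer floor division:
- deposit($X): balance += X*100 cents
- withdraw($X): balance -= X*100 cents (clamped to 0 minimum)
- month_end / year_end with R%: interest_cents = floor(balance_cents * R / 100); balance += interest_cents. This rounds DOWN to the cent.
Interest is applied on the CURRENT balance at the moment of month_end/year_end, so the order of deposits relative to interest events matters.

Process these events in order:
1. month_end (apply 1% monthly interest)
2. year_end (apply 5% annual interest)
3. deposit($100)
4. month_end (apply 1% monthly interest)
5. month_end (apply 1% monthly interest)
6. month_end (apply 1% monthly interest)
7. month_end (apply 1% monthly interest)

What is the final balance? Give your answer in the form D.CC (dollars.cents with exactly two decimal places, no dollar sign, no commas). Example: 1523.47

After 1 (month_end (apply 1% monthly interest)): balance=$505.00 total_interest=$5.00
After 2 (year_end (apply 5% annual interest)): balance=$530.25 total_interest=$30.25
After 3 (deposit($100)): balance=$630.25 total_interest=$30.25
After 4 (month_end (apply 1% monthly interest)): balance=$636.55 total_interest=$36.55
After 5 (month_end (apply 1% monthly interest)): balance=$642.91 total_interest=$42.91
After 6 (month_end (apply 1% monthly interest)): balance=$649.33 total_interest=$49.33
After 7 (month_end (apply 1% monthly interest)): balance=$655.82 total_interest=$55.82

Answer: 655.82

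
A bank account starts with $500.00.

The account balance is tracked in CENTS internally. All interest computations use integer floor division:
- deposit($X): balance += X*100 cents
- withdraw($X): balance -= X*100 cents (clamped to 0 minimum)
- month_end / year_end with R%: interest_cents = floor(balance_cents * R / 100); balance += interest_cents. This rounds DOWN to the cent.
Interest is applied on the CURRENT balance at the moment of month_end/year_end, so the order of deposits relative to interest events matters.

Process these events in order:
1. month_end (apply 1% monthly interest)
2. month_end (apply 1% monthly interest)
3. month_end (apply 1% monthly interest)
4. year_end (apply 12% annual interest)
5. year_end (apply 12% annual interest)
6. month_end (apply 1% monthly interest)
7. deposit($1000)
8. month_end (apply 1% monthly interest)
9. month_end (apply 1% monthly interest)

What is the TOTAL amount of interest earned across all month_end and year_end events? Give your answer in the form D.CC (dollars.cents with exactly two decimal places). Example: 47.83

After 1 (month_end (apply 1% monthly interest)): balance=$505.00 total_interest=$5.00
After 2 (month_end (apply 1% monthly interest)): balance=$510.05 total_interest=$10.05
After 3 (month_end (apply 1% monthly interest)): balance=$515.15 total_interest=$15.15
After 4 (year_end (apply 12% annual interest)): balance=$576.96 total_interest=$76.96
After 5 (year_end (apply 12% annual interest)): balance=$646.19 total_interest=$146.19
After 6 (month_end (apply 1% monthly interest)): balance=$652.65 total_interest=$152.65
After 7 (deposit($1000)): balance=$1652.65 total_interest=$152.65
After 8 (month_end (apply 1% monthly interest)): balance=$1669.17 total_interest=$169.17
After 9 (month_end (apply 1% monthly interest)): balance=$1685.86 total_interest=$185.86

Answer: 185.86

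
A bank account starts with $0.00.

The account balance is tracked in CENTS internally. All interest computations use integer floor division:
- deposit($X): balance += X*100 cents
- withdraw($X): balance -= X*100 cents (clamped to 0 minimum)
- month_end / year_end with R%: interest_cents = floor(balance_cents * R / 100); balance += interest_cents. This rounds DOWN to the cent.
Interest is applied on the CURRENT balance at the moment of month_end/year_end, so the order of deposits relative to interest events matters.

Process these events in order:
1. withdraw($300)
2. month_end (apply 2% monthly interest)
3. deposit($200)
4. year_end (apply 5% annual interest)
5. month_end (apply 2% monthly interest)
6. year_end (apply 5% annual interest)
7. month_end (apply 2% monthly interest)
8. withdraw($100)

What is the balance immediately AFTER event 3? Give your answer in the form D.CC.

After 1 (withdraw($300)): balance=$0.00 total_interest=$0.00
After 2 (month_end (apply 2% monthly interest)): balance=$0.00 total_interest=$0.00
After 3 (deposit($200)): balance=$200.00 total_interest=$0.00

Answer: 200.00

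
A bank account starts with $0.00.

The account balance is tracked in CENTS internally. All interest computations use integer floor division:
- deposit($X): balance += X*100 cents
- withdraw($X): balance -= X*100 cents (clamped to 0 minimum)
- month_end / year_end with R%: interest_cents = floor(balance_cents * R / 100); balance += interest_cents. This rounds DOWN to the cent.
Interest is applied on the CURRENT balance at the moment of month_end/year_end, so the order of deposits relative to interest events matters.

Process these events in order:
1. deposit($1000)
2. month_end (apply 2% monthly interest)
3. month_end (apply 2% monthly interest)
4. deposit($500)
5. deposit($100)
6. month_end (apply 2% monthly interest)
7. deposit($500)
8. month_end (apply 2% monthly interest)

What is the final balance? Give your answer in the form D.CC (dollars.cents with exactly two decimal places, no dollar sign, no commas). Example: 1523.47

Answer: 2216.66

Derivation:
After 1 (deposit($1000)): balance=$1000.00 total_interest=$0.00
After 2 (month_end (apply 2% monthly interest)): balance=$1020.00 total_interest=$20.00
After 3 (month_end (apply 2% monthly interest)): balance=$1040.40 total_interest=$40.40
After 4 (deposit($500)): balance=$1540.40 total_interest=$40.40
After 5 (deposit($100)): balance=$1640.40 total_interest=$40.40
After 6 (month_end (apply 2% monthly interest)): balance=$1673.20 total_interest=$73.20
After 7 (deposit($500)): balance=$2173.20 total_interest=$73.20
After 8 (month_end (apply 2% monthly interest)): balance=$2216.66 total_interest=$116.66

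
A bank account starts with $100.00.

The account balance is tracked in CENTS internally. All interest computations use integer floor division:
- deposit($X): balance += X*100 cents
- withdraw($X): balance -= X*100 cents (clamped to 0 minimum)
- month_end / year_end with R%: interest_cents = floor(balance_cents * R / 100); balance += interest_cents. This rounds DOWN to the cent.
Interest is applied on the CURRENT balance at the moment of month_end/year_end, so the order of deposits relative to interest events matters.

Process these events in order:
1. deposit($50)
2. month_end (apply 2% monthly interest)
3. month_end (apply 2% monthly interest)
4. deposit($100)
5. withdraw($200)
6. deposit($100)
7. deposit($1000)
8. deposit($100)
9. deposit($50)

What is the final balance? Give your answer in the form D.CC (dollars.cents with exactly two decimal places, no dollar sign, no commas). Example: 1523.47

Answer: 1306.06

Derivation:
After 1 (deposit($50)): balance=$150.00 total_interest=$0.00
After 2 (month_end (apply 2% monthly interest)): balance=$153.00 total_interest=$3.00
After 3 (month_end (apply 2% monthly interest)): balance=$156.06 total_interest=$6.06
After 4 (deposit($100)): balance=$256.06 total_interest=$6.06
After 5 (withdraw($200)): balance=$56.06 total_interest=$6.06
After 6 (deposit($100)): balance=$156.06 total_interest=$6.06
After 7 (deposit($1000)): balance=$1156.06 total_interest=$6.06
After 8 (deposit($100)): balance=$1256.06 total_interest=$6.06
After 9 (deposit($50)): balance=$1306.06 total_interest=$6.06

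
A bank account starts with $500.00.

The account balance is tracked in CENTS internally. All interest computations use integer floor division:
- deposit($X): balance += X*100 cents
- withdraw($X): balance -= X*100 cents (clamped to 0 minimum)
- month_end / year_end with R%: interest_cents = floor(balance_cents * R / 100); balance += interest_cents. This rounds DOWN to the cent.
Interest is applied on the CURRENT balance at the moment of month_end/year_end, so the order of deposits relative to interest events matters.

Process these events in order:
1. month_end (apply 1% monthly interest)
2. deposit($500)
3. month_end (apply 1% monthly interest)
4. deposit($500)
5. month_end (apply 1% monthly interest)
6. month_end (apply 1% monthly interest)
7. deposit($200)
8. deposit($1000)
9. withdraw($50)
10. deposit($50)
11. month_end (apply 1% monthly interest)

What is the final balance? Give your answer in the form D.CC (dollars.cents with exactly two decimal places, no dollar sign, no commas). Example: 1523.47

After 1 (month_end (apply 1% monthly interest)): balance=$505.00 total_interest=$5.00
After 2 (deposit($500)): balance=$1005.00 total_interest=$5.00
After 3 (month_end (apply 1% monthly interest)): balance=$1015.05 total_interest=$15.05
After 4 (deposit($500)): balance=$1515.05 total_interest=$15.05
After 5 (month_end (apply 1% monthly interest)): balance=$1530.20 total_interest=$30.20
After 6 (month_end (apply 1% monthly interest)): balance=$1545.50 total_interest=$45.50
After 7 (deposit($200)): balance=$1745.50 total_interest=$45.50
After 8 (deposit($1000)): balance=$2745.50 total_interest=$45.50
After 9 (withdraw($50)): balance=$2695.50 total_interest=$45.50
After 10 (deposit($50)): balance=$2745.50 total_interest=$45.50
After 11 (month_end (apply 1% monthly interest)): balance=$2772.95 total_interest=$72.95

Answer: 2772.95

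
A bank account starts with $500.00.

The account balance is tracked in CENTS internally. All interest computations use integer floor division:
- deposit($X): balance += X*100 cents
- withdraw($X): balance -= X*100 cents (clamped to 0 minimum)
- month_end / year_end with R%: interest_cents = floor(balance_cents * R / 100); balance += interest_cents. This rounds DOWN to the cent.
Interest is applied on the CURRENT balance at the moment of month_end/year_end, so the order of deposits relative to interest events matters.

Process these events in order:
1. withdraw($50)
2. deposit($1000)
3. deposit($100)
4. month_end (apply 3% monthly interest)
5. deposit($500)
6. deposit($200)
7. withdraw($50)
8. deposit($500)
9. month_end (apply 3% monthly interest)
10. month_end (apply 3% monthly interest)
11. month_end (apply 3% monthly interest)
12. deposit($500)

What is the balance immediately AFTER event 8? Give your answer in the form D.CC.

Answer: 2746.50

Derivation:
After 1 (withdraw($50)): balance=$450.00 total_interest=$0.00
After 2 (deposit($1000)): balance=$1450.00 total_interest=$0.00
After 3 (deposit($100)): balance=$1550.00 total_interest=$0.00
After 4 (month_end (apply 3% monthly interest)): balance=$1596.50 total_interest=$46.50
After 5 (deposit($500)): balance=$2096.50 total_interest=$46.50
After 6 (deposit($200)): balance=$2296.50 total_interest=$46.50
After 7 (withdraw($50)): balance=$2246.50 total_interest=$46.50
After 8 (deposit($500)): balance=$2746.50 total_interest=$46.50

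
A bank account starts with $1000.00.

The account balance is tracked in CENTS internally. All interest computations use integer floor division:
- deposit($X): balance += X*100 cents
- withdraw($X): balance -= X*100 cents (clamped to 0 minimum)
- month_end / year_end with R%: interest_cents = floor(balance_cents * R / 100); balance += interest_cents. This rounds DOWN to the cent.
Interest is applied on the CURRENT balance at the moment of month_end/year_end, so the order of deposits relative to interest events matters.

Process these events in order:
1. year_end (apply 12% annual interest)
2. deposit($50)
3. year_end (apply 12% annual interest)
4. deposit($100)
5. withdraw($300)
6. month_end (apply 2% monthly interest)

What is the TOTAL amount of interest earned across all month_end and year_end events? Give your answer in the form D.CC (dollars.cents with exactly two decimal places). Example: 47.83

After 1 (year_end (apply 12% annual interest)): balance=$1120.00 total_interest=$120.00
After 2 (deposit($50)): balance=$1170.00 total_interest=$120.00
After 3 (year_end (apply 12% annual interest)): balance=$1310.40 total_interest=$260.40
After 4 (deposit($100)): balance=$1410.40 total_interest=$260.40
After 5 (withdraw($300)): balance=$1110.40 total_interest=$260.40
After 6 (month_end (apply 2% monthly interest)): balance=$1132.60 total_interest=$282.60

Answer: 282.60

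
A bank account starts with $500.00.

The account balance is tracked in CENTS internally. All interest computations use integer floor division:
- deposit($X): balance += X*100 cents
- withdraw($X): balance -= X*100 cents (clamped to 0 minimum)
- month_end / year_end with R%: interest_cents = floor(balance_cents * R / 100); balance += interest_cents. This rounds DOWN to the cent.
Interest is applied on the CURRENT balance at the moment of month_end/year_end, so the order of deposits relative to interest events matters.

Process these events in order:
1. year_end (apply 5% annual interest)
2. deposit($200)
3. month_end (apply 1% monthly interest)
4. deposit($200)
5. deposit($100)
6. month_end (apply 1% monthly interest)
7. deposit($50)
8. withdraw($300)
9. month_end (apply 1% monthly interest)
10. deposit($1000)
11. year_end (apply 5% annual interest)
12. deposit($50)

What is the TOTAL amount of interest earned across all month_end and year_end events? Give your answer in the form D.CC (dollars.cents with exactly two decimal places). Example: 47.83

After 1 (year_end (apply 5% annual interest)): balance=$525.00 total_interest=$25.00
After 2 (deposit($200)): balance=$725.00 total_interest=$25.00
After 3 (month_end (apply 1% monthly interest)): balance=$732.25 total_interest=$32.25
After 4 (deposit($200)): balance=$932.25 total_interest=$32.25
After 5 (deposit($100)): balance=$1032.25 total_interest=$32.25
After 6 (month_end (apply 1% monthly interest)): balance=$1042.57 total_interest=$42.57
After 7 (deposit($50)): balance=$1092.57 total_interest=$42.57
After 8 (withdraw($300)): balance=$792.57 total_interest=$42.57
After 9 (month_end (apply 1% monthly interest)): balance=$800.49 total_interest=$50.49
After 10 (deposit($1000)): balance=$1800.49 total_interest=$50.49
After 11 (year_end (apply 5% annual interest)): balance=$1890.51 total_interest=$140.51
After 12 (deposit($50)): balance=$1940.51 total_interest=$140.51

Answer: 140.51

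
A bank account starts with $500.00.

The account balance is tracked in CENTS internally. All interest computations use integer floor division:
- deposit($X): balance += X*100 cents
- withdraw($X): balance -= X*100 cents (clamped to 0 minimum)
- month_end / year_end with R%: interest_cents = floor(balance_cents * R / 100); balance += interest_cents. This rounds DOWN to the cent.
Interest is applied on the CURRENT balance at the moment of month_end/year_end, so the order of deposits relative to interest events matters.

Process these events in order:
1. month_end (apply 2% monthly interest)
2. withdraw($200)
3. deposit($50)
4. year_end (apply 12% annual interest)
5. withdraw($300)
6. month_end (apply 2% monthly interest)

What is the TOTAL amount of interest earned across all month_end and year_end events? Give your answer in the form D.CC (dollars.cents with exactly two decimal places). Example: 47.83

After 1 (month_end (apply 2% monthly interest)): balance=$510.00 total_interest=$10.00
After 2 (withdraw($200)): balance=$310.00 total_interest=$10.00
After 3 (deposit($50)): balance=$360.00 total_interest=$10.00
After 4 (year_end (apply 12% annual interest)): balance=$403.20 total_interest=$53.20
After 5 (withdraw($300)): balance=$103.20 total_interest=$53.20
After 6 (month_end (apply 2% monthly interest)): balance=$105.26 total_interest=$55.26

Answer: 55.26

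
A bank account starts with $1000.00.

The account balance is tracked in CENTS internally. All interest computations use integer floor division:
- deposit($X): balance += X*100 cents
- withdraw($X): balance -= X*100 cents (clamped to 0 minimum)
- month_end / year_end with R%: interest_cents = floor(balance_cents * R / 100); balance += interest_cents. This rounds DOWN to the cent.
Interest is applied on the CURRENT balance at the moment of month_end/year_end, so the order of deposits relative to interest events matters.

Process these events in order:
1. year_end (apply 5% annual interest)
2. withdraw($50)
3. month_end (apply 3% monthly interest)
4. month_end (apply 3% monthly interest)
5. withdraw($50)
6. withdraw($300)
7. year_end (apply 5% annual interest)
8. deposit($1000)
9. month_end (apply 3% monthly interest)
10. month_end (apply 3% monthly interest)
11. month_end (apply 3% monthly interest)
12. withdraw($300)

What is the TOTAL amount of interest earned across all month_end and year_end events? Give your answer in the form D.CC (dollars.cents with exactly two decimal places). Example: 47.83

After 1 (year_end (apply 5% annual interest)): balance=$1050.00 total_interest=$50.00
After 2 (withdraw($50)): balance=$1000.00 total_interest=$50.00
After 3 (month_end (apply 3% monthly interest)): balance=$1030.00 total_interest=$80.00
After 4 (month_end (apply 3% monthly interest)): balance=$1060.90 total_interest=$110.90
After 5 (withdraw($50)): balance=$1010.90 total_interest=$110.90
After 6 (withdraw($300)): balance=$710.90 total_interest=$110.90
After 7 (year_end (apply 5% annual interest)): balance=$746.44 total_interest=$146.44
After 8 (deposit($1000)): balance=$1746.44 total_interest=$146.44
After 9 (month_end (apply 3% monthly interest)): balance=$1798.83 total_interest=$198.83
After 10 (month_end (apply 3% monthly interest)): balance=$1852.79 total_interest=$252.79
After 11 (month_end (apply 3% monthly interest)): balance=$1908.37 total_interest=$308.37
After 12 (withdraw($300)): balance=$1608.37 total_interest=$308.37

Answer: 308.37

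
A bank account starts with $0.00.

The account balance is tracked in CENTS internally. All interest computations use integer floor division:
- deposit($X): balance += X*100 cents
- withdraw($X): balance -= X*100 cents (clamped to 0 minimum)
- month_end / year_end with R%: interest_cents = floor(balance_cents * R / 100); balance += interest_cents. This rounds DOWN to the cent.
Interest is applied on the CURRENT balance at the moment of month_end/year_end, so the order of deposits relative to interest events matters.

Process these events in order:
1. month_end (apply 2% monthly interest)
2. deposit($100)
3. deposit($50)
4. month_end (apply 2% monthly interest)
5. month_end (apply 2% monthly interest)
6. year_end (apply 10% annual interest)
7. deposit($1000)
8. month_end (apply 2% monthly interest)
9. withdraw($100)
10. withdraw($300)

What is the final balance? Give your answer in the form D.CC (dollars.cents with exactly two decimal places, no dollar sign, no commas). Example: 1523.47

Answer: 795.09

Derivation:
After 1 (month_end (apply 2% monthly interest)): balance=$0.00 total_interest=$0.00
After 2 (deposit($100)): balance=$100.00 total_interest=$0.00
After 3 (deposit($50)): balance=$150.00 total_interest=$0.00
After 4 (month_end (apply 2% monthly interest)): balance=$153.00 total_interest=$3.00
After 5 (month_end (apply 2% monthly interest)): balance=$156.06 total_interest=$6.06
After 6 (year_end (apply 10% annual interest)): balance=$171.66 total_interest=$21.66
After 7 (deposit($1000)): balance=$1171.66 total_interest=$21.66
After 8 (month_end (apply 2% monthly interest)): balance=$1195.09 total_interest=$45.09
After 9 (withdraw($100)): balance=$1095.09 total_interest=$45.09
After 10 (withdraw($300)): balance=$795.09 total_interest=$45.09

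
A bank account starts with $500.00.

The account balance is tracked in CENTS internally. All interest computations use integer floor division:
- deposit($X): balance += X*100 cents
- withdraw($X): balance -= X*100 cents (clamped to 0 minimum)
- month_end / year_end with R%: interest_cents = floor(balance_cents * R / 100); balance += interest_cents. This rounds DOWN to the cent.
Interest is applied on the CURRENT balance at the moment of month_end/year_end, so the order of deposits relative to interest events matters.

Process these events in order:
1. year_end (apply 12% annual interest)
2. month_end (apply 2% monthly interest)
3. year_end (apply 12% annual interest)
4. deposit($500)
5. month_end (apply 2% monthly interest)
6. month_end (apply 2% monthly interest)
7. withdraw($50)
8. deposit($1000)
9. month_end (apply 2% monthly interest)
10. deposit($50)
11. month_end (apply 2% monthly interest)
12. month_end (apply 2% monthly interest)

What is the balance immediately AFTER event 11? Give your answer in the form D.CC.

After 1 (year_end (apply 12% annual interest)): balance=$560.00 total_interest=$60.00
After 2 (month_end (apply 2% monthly interest)): balance=$571.20 total_interest=$71.20
After 3 (year_end (apply 12% annual interest)): balance=$639.74 total_interest=$139.74
After 4 (deposit($500)): balance=$1139.74 total_interest=$139.74
After 5 (month_end (apply 2% monthly interest)): balance=$1162.53 total_interest=$162.53
After 6 (month_end (apply 2% monthly interest)): balance=$1185.78 total_interest=$185.78
After 7 (withdraw($50)): balance=$1135.78 total_interest=$185.78
After 8 (deposit($1000)): balance=$2135.78 total_interest=$185.78
After 9 (month_end (apply 2% monthly interest)): balance=$2178.49 total_interest=$228.49
After 10 (deposit($50)): balance=$2228.49 total_interest=$228.49
After 11 (month_end (apply 2% monthly interest)): balance=$2273.05 total_interest=$273.05

Answer: 2273.05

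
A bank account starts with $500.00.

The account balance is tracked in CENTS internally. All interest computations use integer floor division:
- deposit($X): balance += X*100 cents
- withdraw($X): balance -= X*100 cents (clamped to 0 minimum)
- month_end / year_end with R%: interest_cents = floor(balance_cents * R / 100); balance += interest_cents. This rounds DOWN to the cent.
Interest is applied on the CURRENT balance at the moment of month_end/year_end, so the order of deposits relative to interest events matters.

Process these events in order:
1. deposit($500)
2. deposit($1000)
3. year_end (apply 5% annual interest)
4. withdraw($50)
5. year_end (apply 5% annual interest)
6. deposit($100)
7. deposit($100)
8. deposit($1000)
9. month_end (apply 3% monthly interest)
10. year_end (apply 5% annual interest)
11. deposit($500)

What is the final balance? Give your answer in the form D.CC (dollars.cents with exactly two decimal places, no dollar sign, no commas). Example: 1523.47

Answer: 4125.72

Derivation:
After 1 (deposit($500)): balance=$1000.00 total_interest=$0.00
After 2 (deposit($1000)): balance=$2000.00 total_interest=$0.00
After 3 (year_end (apply 5% annual interest)): balance=$2100.00 total_interest=$100.00
After 4 (withdraw($50)): balance=$2050.00 total_interest=$100.00
After 5 (year_end (apply 5% annual interest)): balance=$2152.50 total_interest=$202.50
After 6 (deposit($100)): balance=$2252.50 total_interest=$202.50
After 7 (deposit($100)): balance=$2352.50 total_interest=$202.50
After 8 (deposit($1000)): balance=$3352.50 total_interest=$202.50
After 9 (month_end (apply 3% monthly interest)): balance=$3453.07 total_interest=$303.07
After 10 (year_end (apply 5% annual interest)): balance=$3625.72 total_interest=$475.72
After 11 (deposit($500)): balance=$4125.72 total_interest=$475.72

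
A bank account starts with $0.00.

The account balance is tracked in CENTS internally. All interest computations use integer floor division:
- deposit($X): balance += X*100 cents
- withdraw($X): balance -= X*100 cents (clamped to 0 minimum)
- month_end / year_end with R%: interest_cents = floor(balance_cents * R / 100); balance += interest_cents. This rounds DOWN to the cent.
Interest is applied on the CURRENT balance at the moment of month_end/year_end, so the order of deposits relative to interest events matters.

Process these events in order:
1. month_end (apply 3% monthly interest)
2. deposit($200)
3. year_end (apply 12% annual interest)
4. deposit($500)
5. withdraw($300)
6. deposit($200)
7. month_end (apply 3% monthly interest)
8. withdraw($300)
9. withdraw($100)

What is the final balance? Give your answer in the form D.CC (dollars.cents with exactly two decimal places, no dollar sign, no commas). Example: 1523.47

After 1 (month_end (apply 3% monthly interest)): balance=$0.00 total_interest=$0.00
After 2 (deposit($200)): balance=$200.00 total_interest=$0.00
After 3 (year_end (apply 12% annual interest)): balance=$224.00 total_interest=$24.00
After 4 (deposit($500)): balance=$724.00 total_interest=$24.00
After 5 (withdraw($300)): balance=$424.00 total_interest=$24.00
After 6 (deposit($200)): balance=$624.00 total_interest=$24.00
After 7 (month_end (apply 3% monthly interest)): balance=$642.72 total_interest=$42.72
After 8 (withdraw($300)): balance=$342.72 total_interest=$42.72
After 9 (withdraw($100)): balance=$242.72 total_interest=$42.72

Answer: 242.72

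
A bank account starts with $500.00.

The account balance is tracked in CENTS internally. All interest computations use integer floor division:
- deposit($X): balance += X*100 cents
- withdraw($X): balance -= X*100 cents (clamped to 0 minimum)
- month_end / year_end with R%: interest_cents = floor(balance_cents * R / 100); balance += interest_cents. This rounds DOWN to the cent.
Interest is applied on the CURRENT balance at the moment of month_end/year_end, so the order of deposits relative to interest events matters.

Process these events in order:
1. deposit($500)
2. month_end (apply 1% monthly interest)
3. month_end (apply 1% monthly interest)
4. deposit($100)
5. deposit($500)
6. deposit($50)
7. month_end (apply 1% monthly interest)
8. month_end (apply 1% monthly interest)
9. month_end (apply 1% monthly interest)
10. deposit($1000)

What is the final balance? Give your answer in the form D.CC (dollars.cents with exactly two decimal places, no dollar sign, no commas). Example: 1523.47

Answer: 2720.69

Derivation:
After 1 (deposit($500)): balance=$1000.00 total_interest=$0.00
After 2 (month_end (apply 1% monthly interest)): balance=$1010.00 total_interest=$10.00
After 3 (month_end (apply 1% monthly interest)): balance=$1020.10 total_interest=$20.10
After 4 (deposit($100)): balance=$1120.10 total_interest=$20.10
After 5 (deposit($500)): balance=$1620.10 total_interest=$20.10
After 6 (deposit($50)): balance=$1670.10 total_interest=$20.10
After 7 (month_end (apply 1% monthly interest)): balance=$1686.80 total_interest=$36.80
After 8 (month_end (apply 1% monthly interest)): balance=$1703.66 total_interest=$53.66
After 9 (month_end (apply 1% monthly interest)): balance=$1720.69 total_interest=$70.69
After 10 (deposit($1000)): balance=$2720.69 total_interest=$70.69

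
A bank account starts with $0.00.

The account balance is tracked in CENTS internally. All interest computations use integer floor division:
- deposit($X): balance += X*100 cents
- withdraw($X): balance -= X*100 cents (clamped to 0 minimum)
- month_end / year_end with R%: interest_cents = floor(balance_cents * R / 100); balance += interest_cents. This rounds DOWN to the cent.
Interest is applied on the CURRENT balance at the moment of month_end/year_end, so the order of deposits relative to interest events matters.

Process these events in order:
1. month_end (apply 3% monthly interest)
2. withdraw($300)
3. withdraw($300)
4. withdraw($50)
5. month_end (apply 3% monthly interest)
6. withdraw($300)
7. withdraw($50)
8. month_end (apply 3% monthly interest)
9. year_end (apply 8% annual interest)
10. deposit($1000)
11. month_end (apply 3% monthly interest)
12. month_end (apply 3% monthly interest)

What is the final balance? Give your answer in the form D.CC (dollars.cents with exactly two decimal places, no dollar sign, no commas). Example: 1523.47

After 1 (month_end (apply 3% monthly interest)): balance=$0.00 total_interest=$0.00
After 2 (withdraw($300)): balance=$0.00 total_interest=$0.00
After 3 (withdraw($300)): balance=$0.00 total_interest=$0.00
After 4 (withdraw($50)): balance=$0.00 total_interest=$0.00
After 5 (month_end (apply 3% monthly interest)): balance=$0.00 total_interest=$0.00
After 6 (withdraw($300)): balance=$0.00 total_interest=$0.00
After 7 (withdraw($50)): balance=$0.00 total_interest=$0.00
After 8 (month_end (apply 3% monthly interest)): balance=$0.00 total_interest=$0.00
After 9 (year_end (apply 8% annual interest)): balance=$0.00 total_interest=$0.00
After 10 (deposit($1000)): balance=$1000.00 total_interest=$0.00
After 11 (month_end (apply 3% monthly interest)): balance=$1030.00 total_interest=$30.00
After 12 (month_end (apply 3% monthly interest)): balance=$1060.90 total_interest=$60.90

Answer: 1060.90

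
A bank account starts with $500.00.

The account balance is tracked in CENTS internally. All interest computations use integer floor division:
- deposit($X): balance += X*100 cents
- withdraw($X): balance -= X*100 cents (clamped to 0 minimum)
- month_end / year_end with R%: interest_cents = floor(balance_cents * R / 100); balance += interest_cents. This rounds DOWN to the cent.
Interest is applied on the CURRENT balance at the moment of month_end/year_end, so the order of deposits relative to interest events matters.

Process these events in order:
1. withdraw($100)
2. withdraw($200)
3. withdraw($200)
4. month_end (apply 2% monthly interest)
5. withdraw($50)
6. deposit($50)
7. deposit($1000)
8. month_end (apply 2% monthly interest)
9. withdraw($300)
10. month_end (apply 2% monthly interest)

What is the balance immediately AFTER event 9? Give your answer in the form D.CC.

After 1 (withdraw($100)): balance=$400.00 total_interest=$0.00
After 2 (withdraw($200)): balance=$200.00 total_interest=$0.00
After 3 (withdraw($200)): balance=$0.00 total_interest=$0.00
After 4 (month_end (apply 2% monthly interest)): balance=$0.00 total_interest=$0.00
After 5 (withdraw($50)): balance=$0.00 total_interest=$0.00
After 6 (deposit($50)): balance=$50.00 total_interest=$0.00
After 7 (deposit($1000)): balance=$1050.00 total_interest=$0.00
After 8 (month_end (apply 2% monthly interest)): balance=$1071.00 total_interest=$21.00
After 9 (withdraw($300)): balance=$771.00 total_interest=$21.00

Answer: 771.00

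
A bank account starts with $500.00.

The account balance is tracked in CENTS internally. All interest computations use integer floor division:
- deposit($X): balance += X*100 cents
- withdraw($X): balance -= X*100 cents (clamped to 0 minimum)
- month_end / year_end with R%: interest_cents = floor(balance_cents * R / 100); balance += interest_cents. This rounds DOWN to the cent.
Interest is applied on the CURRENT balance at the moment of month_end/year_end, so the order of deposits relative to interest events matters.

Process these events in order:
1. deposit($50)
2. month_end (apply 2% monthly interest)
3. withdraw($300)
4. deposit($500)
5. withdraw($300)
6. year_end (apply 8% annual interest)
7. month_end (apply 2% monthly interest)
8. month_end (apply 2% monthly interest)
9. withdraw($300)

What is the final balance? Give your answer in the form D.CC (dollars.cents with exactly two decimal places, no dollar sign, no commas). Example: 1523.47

After 1 (deposit($50)): balance=$550.00 total_interest=$0.00
After 2 (month_end (apply 2% monthly interest)): balance=$561.00 total_interest=$11.00
After 3 (withdraw($300)): balance=$261.00 total_interest=$11.00
After 4 (deposit($500)): balance=$761.00 total_interest=$11.00
After 5 (withdraw($300)): balance=$461.00 total_interest=$11.00
After 6 (year_end (apply 8% annual interest)): balance=$497.88 total_interest=$47.88
After 7 (month_end (apply 2% monthly interest)): balance=$507.83 total_interest=$57.83
After 8 (month_end (apply 2% monthly interest)): balance=$517.98 total_interest=$67.98
After 9 (withdraw($300)): balance=$217.98 total_interest=$67.98

Answer: 217.98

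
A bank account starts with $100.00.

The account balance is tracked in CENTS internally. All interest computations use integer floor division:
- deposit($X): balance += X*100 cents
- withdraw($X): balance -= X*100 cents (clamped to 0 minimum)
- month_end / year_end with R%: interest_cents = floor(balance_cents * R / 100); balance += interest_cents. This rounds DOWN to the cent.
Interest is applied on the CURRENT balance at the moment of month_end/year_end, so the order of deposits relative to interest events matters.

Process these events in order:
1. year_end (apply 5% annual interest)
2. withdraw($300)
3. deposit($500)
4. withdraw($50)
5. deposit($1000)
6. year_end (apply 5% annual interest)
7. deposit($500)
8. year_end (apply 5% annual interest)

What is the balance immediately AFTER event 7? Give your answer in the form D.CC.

Answer: 2022.50

Derivation:
After 1 (year_end (apply 5% annual interest)): balance=$105.00 total_interest=$5.00
After 2 (withdraw($300)): balance=$0.00 total_interest=$5.00
After 3 (deposit($500)): balance=$500.00 total_interest=$5.00
After 4 (withdraw($50)): balance=$450.00 total_interest=$5.00
After 5 (deposit($1000)): balance=$1450.00 total_interest=$5.00
After 6 (year_end (apply 5% annual interest)): balance=$1522.50 total_interest=$77.50
After 7 (deposit($500)): balance=$2022.50 total_interest=$77.50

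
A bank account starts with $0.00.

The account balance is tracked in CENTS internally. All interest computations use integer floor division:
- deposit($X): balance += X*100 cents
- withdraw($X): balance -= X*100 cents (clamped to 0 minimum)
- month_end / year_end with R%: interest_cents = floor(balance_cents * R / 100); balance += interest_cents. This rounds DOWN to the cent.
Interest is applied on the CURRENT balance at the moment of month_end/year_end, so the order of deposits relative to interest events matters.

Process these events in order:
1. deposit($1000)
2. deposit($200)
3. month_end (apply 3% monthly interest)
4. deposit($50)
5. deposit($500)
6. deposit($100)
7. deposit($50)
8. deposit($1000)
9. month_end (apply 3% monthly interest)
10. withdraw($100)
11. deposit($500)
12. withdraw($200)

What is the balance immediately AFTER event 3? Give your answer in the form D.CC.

Answer: 1236.00

Derivation:
After 1 (deposit($1000)): balance=$1000.00 total_interest=$0.00
After 2 (deposit($200)): balance=$1200.00 total_interest=$0.00
After 3 (month_end (apply 3% monthly interest)): balance=$1236.00 total_interest=$36.00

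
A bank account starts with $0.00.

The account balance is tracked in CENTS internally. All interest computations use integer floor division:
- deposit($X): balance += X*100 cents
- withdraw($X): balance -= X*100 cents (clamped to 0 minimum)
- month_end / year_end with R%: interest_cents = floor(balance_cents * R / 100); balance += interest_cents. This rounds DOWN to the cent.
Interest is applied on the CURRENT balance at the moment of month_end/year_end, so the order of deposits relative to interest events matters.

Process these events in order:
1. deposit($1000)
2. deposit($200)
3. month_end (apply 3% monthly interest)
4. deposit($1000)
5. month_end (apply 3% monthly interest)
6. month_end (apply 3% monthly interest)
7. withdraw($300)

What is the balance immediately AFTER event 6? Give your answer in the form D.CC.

After 1 (deposit($1000)): balance=$1000.00 total_interest=$0.00
After 2 (deposit($200)): balance=$1200.00 total_interest=$0.00
After 3 (month_end (apply 3% monthly interest)): balance=$1236.00 total_interest=$36.00
After 4 (deposit($1000)): balance=$2236.00 total_interest=$36.00
After 5 (month_end (apply 3% monthly interest)): balance=$2303.08 total_interest=$103.08
After 6 (month_end (apply 3% monthly interest)): balance=$2372.17 total_interest=$172.17

Answer: 2372.17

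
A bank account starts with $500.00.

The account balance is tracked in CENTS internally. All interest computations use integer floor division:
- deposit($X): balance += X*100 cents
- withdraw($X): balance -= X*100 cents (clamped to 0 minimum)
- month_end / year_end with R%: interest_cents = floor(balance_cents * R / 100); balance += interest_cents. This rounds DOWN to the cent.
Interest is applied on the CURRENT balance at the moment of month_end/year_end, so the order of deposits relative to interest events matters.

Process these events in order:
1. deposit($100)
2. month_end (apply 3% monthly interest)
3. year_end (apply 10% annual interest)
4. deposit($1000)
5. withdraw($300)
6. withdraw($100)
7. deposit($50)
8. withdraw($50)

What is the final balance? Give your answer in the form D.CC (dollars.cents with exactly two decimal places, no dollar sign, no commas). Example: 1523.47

After 1 (deposit($100)): balance=$600.00 total_interest=$0.00
After 2 (month_end (apply 3% monthly interest)): balance=$618.00 total_interest=$18.00
After 3 (year_end (apply 10% annual interest)): balance=$679.80 total_interest=$79.80
After 4 (deposit($1000)): balance=$1679.80 total_interest=$79.80
After 5 (withdraw($300)): balance=$1379.80 total_interest=$79.80
After 6 (withdraw($100)): balance=$1279.80 total_interest=$79.80
After 7 (deposit($50)): balance=$1329.80 total_interest=$79.80
After 8 (withdraw($50)): balance=$1279.80 total_interest=$79.80

Answer: 1279.80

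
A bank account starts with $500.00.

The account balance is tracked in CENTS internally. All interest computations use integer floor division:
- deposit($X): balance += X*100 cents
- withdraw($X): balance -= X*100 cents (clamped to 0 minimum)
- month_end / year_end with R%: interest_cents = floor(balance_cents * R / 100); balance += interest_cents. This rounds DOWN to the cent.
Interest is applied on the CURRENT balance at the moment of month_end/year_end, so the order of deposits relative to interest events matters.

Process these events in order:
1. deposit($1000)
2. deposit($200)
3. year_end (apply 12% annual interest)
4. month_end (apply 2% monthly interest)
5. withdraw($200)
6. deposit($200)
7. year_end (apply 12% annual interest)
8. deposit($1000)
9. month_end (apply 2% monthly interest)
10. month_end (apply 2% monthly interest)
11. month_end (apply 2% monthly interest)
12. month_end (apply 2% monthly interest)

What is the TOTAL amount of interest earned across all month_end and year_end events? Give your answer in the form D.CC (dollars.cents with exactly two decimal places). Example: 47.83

Answer: 736.83

Derivation:
After 1 (deposit($1000)): balance=$1500.00 total_interest=$0.00
After 2 (deposit($200)): balance=$1700.00 total_interest=$0.00
After 3 (year_end (apply 12% annual interest)): balance=$1904.00 total_interest=$204.00
After 4 (month_end (apply 2% monthly interest)): balance=$1942.08 total_interest=$242.08
After 5 (withdraw($200)): balance=$1742.08 total_interest=$242.08
After 6 (deposit($200)): balance=$1942.08 total_interest=$242.08
After 7 (year_end (apply 12% annual interest)): balance=$2175.12 total_interest=$475.12
After 8 (deposit($1000)): balance=$3175.12 total_interest=$475.12
After 9 (month_end (apply 2% monthly interest)): balance=$3238.62 total_interest=$538.62
After 10 (month_end (apply 2% monthly interest)): balance=$3303.39 total_interest=$603.39
After 11 (month_end (apply 2% monthly interest)): balance=$3369.45 total_interest=$669.45
After 12 (month_end (apply 2% monthly interest)): balance=$3436.83 total_interest=$736.83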